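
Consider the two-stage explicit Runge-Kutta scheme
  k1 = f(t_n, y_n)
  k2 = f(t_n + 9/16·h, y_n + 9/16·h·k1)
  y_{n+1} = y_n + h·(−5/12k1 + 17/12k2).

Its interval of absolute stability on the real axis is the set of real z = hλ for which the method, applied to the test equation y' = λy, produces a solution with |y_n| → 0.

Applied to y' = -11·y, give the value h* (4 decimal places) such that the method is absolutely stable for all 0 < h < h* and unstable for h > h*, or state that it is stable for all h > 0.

Test eqn y'=λy, z=hλ:
  k1=λy_n ⇒ h·k1=z·y_n;  k2=λ(1+9/16z)y_n ⇒ h·k2=z(1+9/16z)y_n
  y_{n+1}/y_n = 1 − 5/12z + 17/12z(1+9/16z) = 1 + z + 51/64z²
  R(z) = 1 + z + 51/64z².

Need |R(x)|<1, x<0.
x=-1.44: |R|=1.2124
R=1: x+51/64x²=0 ⇒ x=−64/51=-1.2549; min R=1−1/(4·51/64)=0.6863>−1
Confirm numerically:
  x=-0.885: |R|=0.73913 <1
  x=-0.822: |R|=0.71644 <1
  x=-0.647: |R|=0.68658 <1
  x=-1.519: |R|=1.31968 >1
  x=-1.303: |R|=1.04994 >1
  x=-1.288: |R|=1.03397 >1
So |R|<1 on (-1.2549, 0).

(-1.2549,0); λ=-11 ⇒ h* = (64/51)/11 = 0.1141.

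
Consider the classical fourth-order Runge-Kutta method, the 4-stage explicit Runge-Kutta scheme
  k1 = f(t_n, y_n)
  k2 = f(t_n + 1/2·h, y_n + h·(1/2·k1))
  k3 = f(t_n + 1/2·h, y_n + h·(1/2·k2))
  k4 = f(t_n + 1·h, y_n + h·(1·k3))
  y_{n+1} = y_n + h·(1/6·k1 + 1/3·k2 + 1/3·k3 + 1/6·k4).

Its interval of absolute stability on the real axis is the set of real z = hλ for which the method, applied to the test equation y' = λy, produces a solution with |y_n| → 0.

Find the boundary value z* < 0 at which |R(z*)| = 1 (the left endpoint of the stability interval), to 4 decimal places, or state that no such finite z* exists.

On y'=λy, z=hλ:
  order 4, 4-stage ⇒ R(z)=1+z+z^2/2+z^3/6+z^4/24
  (e.g. R(-0.84)=0.43476, |R|=0.43476)

Solve |R(x)|<1 on ℝ⁻.
x=-0.84: |R|=0.4348
|R(-2.68)|=0.8525 |R(-2.65)|=0.8145 |R(-2.07)|=0.3592
Bisect:
  x_lo=-3.6026 |R|=3.1124  x_hi=-0.1178 |R|=0.8889
  mid=-1.86018 |R|=0.29606 →hi
  mid=-2.73138 |R|=0.92171 →hi
  mid=-3.16698 |R|=1.74539 →lo
  mid=-2.94918 |R|=1.27654 →lo
  mid=-2.84028 |R|=1.08611 →lo
  mid=-2.78583 |R|=1.00081 →lo
  mid=-2.75860 |R|=0.96050 →hi
  ...
  [-2.78540,-2.78519] ⇒ x*=-2.7853
So |R|<1 on (-2.7853, 0).

left endpoint -2.7853.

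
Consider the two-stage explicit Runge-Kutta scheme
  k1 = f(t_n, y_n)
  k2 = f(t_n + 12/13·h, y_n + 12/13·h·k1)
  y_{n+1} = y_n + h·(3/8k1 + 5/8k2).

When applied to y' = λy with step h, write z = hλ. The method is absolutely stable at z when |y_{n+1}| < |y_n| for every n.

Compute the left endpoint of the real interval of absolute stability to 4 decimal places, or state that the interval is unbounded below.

z* = -1.7333.

Test eqn y'=λy, z=hλ:
  k1=λy_n ⇒ h·k1=z·y_n;  k2=λ(1+12/13z)y_n ⇒ h·k2=z(1+12/13z)y_n
  y_{n+1}/y_n = 1 + 3/8z + 5/8z(1+12/13z) = 1 + z + 15/26z²
  R(z) = 1 + z + 15/26z².

Boundary: |R(x)|=1, x<0.
x=-1.55: |R|=0.8361
R=1: x+15/26x²=0 ⇒ x=−26/15=-1.7333; min R=1−1/(4·15/26)=0.5667>−1
Confirm numerically:
  x=-1.483: |R|=0.78582 <1
  x=-0.916: |R|=0.56807 <1
  x=-0.737: |R|=0.57637 <1
  x=-2.230: |R|=1.63898 >1
  x=-1.988: |R|=1.29208 >1
Interval (-1.7333, 0).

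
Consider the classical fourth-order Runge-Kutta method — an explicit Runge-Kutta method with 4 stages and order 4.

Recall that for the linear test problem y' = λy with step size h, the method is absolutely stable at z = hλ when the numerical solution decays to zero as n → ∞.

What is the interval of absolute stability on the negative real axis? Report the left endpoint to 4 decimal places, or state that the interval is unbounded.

(-2.7853, 0).

Set f=λy, z=hλ:
  order 4, 4-stage ⇒ R(z)=1+z+z^2/2+z^3/6+z^4/24
  (e.g. R(-0.77)=0.46501, |R|=0.46501)

Need |R(x)|<1, x<0.
x=-0.77: |R|=0.4650
|R(-3.04)|=1.4570 |R(-2.4)|=0.5584 |R(-0.68)|=0.5077
Bisect:
  x_lo=-3.5397 |R|=2.8743  x_hi=-0.3615 |R|=0.6967
  mid=-1.95056 |R|=0.31806 →hi
  mid=-2.74511 |R|=0.94109 →hi
  mid=-3.14239 |R|=1.68610 →lo
  mid=-2.94375 |R|=1.26640 →lo
  mid=-2.84443 |R|=1.09289 →lo
  mid=-2.79477 |R|=1.01439 →lo
  mid=-2.76994 |R|=0.97710 →hi
  mid=-2.78236 |R|=0.99558 →hi
  mid=-2.78857 |R|=1.00494 →lo
  ...
  [-2.78546,-2.78527] ⇒ x*=-2.7853
Stable set (-2.7853, 0).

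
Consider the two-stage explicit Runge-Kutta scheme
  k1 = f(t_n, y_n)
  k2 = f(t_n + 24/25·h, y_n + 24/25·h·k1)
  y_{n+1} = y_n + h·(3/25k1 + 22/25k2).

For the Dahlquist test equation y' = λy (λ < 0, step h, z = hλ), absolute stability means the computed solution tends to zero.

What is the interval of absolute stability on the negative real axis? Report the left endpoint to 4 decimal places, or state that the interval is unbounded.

With y'=λy (z=hλ):
  k1=λy_n ⇒ h·k1=z·y_n;  k2=λ(1+24/25z)y_n ⇒ h·k2=z(1+24/25z)y_n
  y_{n+1}/y_n = 1 + 3/25z + 22/25z(1+24/25z) = 1 + z + 528/625z²
  R(z) = 1 + z + 528/625z².

Boundary: |R(x)|=1, x<0.
x=-1.05: |R|=0.8814
R=1: x+528/625x²=0 ⇒ x=−625/528=-1.1837; min R=1−1/(4·528/625)=0.7041>−1
Confirm numerically:
  x=-0.640: |R|=0.70603 <1
  x=-0.636: |R|=0.70572 <1
  x=-0.545: |R|=0.70593 <1
  x=-1.514: |R|=1.42245 >1
  x=-1.477: |R|=1.36596 >1
  x=-1.320: |R|=1.15198 >1
Stable set (-1.1837, 0).

z∈(-1.1837,0).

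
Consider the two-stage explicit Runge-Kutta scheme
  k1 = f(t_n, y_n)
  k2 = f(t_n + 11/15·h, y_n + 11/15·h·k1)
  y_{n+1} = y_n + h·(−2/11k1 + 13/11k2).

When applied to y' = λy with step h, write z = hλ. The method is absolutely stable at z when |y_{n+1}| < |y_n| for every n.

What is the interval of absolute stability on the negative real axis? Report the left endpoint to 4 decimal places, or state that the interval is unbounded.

z∈(-1.1538,0).

Set f=λy, z=hλ:
  k1=λy_n ⇒ h·k1=z·y_n;  k2=λ(1+11/15z)y_n ⇒ h·k2=z(1+11/15z)y_n
  y_{n+1}/y_n = 1 − 2/11z + 13/11z(1+11/15z) = 1 + z + 13/15z²
  ⇒ R(z) = 1 + z + 13/15z².

Boundary: |R(x)|=1, x<0.
x=-1.27: |R|=1.1278
R=1: x+13/15x²=0 ⇒ x=−15/13=-1.1538; min R=1−1/(4·13/15)=0.7115>−1
Confirm numerically:
  x=-1.003: |R|=0.86887 <1
  x=-0.694: |R|=0.72342 <1
  x=-0.523: |R|=0.71406 <1
  x=-1.554: |R|=1.53893 >1
  x=-1.350: |R|=1.22950 >1
  x=-1.228: |R|=1.07892 >1
Stable set (-1.1538, 0).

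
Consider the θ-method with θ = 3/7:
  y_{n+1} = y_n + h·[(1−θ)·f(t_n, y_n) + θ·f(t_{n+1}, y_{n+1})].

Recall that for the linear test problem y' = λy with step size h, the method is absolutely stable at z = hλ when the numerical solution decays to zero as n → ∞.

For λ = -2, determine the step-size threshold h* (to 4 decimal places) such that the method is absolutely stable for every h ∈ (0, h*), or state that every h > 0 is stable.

Set f=λy, z=hλ:
  y_{n+1} = y_n + z·[4/7·y_n + 3/7·y_{n+1}] ⇒ (1 − 3/7z)y_{n+1} = (1 + 4/7z)y_n
  R(z) = (1 + 4/7z)/(1 − 3/7z).

Find x<0 with |R(x)|<1.
x=-1.69: |R|=0.0199
R=−1: 1+4/7x = −1+3/7x ⇒ -1/7x=2 ⇒ x=2/(-1/7)=-14.0000
Confirm numerically:
  x=-8.848: |R|=0.84641 <1
  x=-6.717: |R|=0.73176 <1
  x=-6.193: |R|=0.69479 <1
  x=-14.493: |R|=1.00977 >1
  x=-14.401: |R|=1.00799 >1
  x=-14.381: |R|=1.00760 >1
Interval (-14.0000, 0).

(-14.0000,0); λ=-2 ⇒ h* = (14)/2 = 7.0000.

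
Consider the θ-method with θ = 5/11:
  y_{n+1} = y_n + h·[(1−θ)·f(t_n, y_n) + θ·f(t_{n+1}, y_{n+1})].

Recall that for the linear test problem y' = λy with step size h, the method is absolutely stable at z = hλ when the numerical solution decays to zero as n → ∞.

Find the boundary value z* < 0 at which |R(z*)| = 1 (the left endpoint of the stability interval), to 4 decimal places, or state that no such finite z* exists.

left endpoint -22.0000.

With y'=λy (z=hλ):
  y_{n+1} = y_n + z·[6/11·y_n + 5/11·y_{n+1}] ⇒ (1 − 5/11z)y_{n+1} = (1 + 6/11z)y_n
  so R(z) = (1 + 6/11z)/(1 − 5/11z).

Find x<0 with |R(x)|<1.
x=-1.02: |R|=0.3031
R=−1: 1+6/11x = −1+5/11x ⇒ -1/11x=2 ⇒ x=2/(-1/11)=-22.0000
Confirm numerically:
  x=-19.882: |R|=0.98082 <1
  x=-14.297: |R|=0.90661 <1
  x=-13.293: |R|=0.88760 <1
  x=-11.099: |R|=0.83606 <1
  x=-22.591: |R|=1.00477 >1
  x=-22.530: |R|=1.00429 >1
  x=-22.159: |R|=1.00131 >1
So |R|<1 on (-22.0000, 0).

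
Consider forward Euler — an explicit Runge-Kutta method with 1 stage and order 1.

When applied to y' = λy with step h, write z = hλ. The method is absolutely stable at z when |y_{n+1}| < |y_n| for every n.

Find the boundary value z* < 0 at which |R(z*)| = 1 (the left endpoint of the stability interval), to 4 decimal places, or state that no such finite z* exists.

left endpoint -2.0000.

Test eqn y'=λy, z=hλ:
  order 1, 1-stage ⇒ R(z)=1+z
  (e.g. R(-0.96)=0.04000, |R|=0.04000)

Solve |R(x)|<1 on ℝ⁻.
x=-0.96: |R|=0.0400
|R(-2.22)|=1.2200 |R(-1.2)|=0.2000 |R(-0.93)|=0.0700
Bisect:
  x_lo=-2.6041 |R|=1.6041  x_hi=-0.1028 |R|=0.8972
  mid=-1.35347 |R|=0.35347 →hi
  mid=-1.97881 |R|=0.97881 →hi
  mid=-2.29147 |R|=1.29147 →lo
  mid=-2.13514 |R|=1.13514 →lo
  mid=-2.05697 |R|=1.05697 →lo
  mid=-2.01789 |R|=1.01789 →lo
  mid=-1.99835 |R|=0.99835 →hi
  mid=-2.00812 |R|=1.00812 →lo
  mid=-2.00323 |R|=1.00323 →lo
  mid=-2.00079 |R|=1.00079 →lo
  ...
  [-2.00003,-1.99987] ⇒ x*=-2.0000
Interval (-2.0000, 0).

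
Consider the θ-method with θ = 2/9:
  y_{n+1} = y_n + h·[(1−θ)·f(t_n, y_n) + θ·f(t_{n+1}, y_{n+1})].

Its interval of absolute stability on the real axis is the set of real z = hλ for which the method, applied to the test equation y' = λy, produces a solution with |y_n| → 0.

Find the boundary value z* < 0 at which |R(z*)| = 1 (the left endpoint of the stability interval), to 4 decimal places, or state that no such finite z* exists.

With y'=λy (z=hλ):
  y_{n+1} = y_n + z·[7/9·y_n + 2/9·y_{n+1}] ⇒ (1 − 2/9z)y_{n+1} = (1 + 7/9z)y_n
  ⇒ R(z) = (1 + 7/9z)/(1 − 2/9z).

Solve |R(x)|<1 on ℝ⁻.
x=-1.08: |R|=0.1290
R=−1: 1+7/9x = −1+2/9x ⇒ -5/9x=2 ⇒ x=2/(-5/9)=-3.6000
Confirm numerically:
  x=-3.304: |R|=0.90518 <1
  x=-2.171: |R|=0.46447 <1
  x=-1.697: |R|=0.23229 <1
  x=-1.600: |R|=0.18033 <1
  x=-4.091: |R|=1.14288 >1
  x=-3.742: |R|=1.04307 >1
Interval (-3.6000, 0).

left endpoint -3.6000.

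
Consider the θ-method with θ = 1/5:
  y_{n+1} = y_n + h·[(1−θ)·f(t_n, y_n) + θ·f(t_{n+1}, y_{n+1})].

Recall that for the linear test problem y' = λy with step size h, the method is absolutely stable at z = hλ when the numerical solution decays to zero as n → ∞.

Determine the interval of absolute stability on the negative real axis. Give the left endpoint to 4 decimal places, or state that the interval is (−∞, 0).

On y'=λy, z=hλ:
  y_{n+1} = y_n + z·[4/5·y_n + 1/5·y_{n+1}] ⇒ (1 − 1/5z)y_{n+1} = (1 + 4/5z)y_n
  Hence R(z) = (1 + 4/5z)/(1 − 1/5z).

Solve |R(x)|<1 on ℝ⁻.
x=-1.52: |R|=0.1656
R=−1: 1+4/5x = −1+1/5x ⇒ -3/5x=2 ⇒ x=2/(-3/5)=-3.3333
Confirm numerically:
  x=-3.292: |R|=0.98505 <1
  x=-3.257: |R|=0.97227 <1
  x=-2.495: |R|=0.66444 <1
  x=-1.517: |R|=0.16388 <1
  x=-3.732: |R|=1.13697 >1
  x=-3.633: |R|=1.10414 >1
So |R|<1 on (-3.3333, 0).

(-3.3333, 0).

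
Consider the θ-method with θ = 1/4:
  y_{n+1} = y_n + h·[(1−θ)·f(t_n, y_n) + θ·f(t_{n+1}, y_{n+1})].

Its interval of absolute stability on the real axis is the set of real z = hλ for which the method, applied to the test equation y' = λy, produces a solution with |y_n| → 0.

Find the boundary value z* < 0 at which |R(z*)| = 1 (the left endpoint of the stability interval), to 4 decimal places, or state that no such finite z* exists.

Set f=λy, z=hλ:
  y_{n+1} = y_n + z·[3/4·y_n + 1/4·y_{n+1}] ⇒ (1 − 1/4z)y_{n+1} = (1 + 3/4z)y_n
  Hence R(z) = (1 + 3/4z)/(1 − 1/4z).

Boundary: |R(x)|=1, x<0.
x=-1.75: |R|=0.2174
R=−1: 1+3/4x = −1+1/4x ⇒ -1/2x=2 ⇒ x=2/(-1/2)=-4.0000
Confirm numerically:
  x=-3.819: |R|=0.95370 <1
  x=-3.799: |R|=0.94845 <1
  x=-3.794: |R|=0.94714 <1
  x=-2.620: |R|=0.58308 <1
  x=-4.157: |R|=1.03849 >1
  x=-4.076: |R|=1.01882 >1
  x=-4.042: |R|=1.01045 >1
Stable set (-4.0000, 0).

z* = -4.0000.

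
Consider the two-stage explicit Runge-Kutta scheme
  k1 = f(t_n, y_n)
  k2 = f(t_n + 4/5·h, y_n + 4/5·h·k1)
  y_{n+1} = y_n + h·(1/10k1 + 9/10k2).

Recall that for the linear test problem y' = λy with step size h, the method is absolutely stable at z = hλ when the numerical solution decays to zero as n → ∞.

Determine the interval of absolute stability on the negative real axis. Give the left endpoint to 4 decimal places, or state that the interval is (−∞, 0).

(-1.3889, 0).

On y'=λy, z=hλ:
  k1=λy_n ⇒ h·k1=z·y_n;  k2=λ(1+4/5z)y_n ⇒ h·k2=z(1+4/5z)y_n
  y_{n+1}/y_n = 1 + 1/10z + 9/10z(1+4/5z) = 1 + z + 18/25z²
  Hence R(z) = 1 + z + 18/25z².

Boundary: |R(x)|=1, x<0.
x=-0.94: |R|=0.6962
R=1: x+18/25x²=0 ⇒ x=−25/18=-1.3889; min R=1−1/(4·18/25)=0.6528>−1
Confirm numerically:
  x=-1.331: |R|=0.94452 <1
  x=-0.853: |R|=0.67088 <1
  x=-0.657: |R|=0.65379 <1
  x=-1.929: |R|=1.75015 >1
  x=-1.886: |R|=1.67504 >1
  x=-1.835: |R|=1.58940 >1
Stable set (-1.3889, 0).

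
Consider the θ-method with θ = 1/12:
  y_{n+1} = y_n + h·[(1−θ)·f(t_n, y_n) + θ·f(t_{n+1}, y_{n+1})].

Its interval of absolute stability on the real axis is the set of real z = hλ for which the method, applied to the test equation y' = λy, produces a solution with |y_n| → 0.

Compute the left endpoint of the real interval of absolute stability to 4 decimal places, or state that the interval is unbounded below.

On y'=λy, z=hλ:
  y_{n+1} = y_n + z·[11/12·y_n + 1/12·y_{n+1}] ⇒ (1 − 1/12z)y_{n+1} = (1 + 11/12z)y_n
  Hence R(z) = (1 + 11/12z)/(1 − 1/12z).

Boundary: |R(x)|=1, x<0.
x=-0.59: |R|=0.4376
R=−1: 1+11/12x = −1+1/12x ⇒ -5/6x=2 ⇒ x=2/(-5/6)=-2.4000
Confirm numerically:
  x=-2.330: |R|=0.95115 <1
  x=-2.000: |R|=0.71429 <1
  x=-1.277: |R|=0.15418 <1
  x=-2.994: |R|=1.39616 >1
  x=-2.925: |R|=1.35176 >1
  x=-2.617: |R|=1.14846 >1
Stable set (-2.4000, 0).

left endpoint -2.4000.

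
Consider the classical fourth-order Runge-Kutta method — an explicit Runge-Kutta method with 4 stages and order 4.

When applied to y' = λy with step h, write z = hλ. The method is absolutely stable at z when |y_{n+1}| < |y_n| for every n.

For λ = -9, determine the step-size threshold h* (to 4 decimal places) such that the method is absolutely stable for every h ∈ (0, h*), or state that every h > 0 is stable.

On y'=λy, z=hλ:
  order 4, 4-stage ⇒ R(z)=1+z+z^2/2+z^3/6+z^4/24
  (e.g. R(-1.1)=0.34417, |R|=0.34417)

Solve |R(x)|<1 on ℝ⁻.
x=-1.1: |R|=0.3442
|R(-2.11)|=0.3763 |R(-1.65)|=0.2714 |R(-1.45)|=0.2773
Bisect:
  x_lo=-3.5243 |R|=2.8183  x_hi=-0.1521 |R|=0.8589
  mid=-1.83819 |R|=0.29181 →hi
  mid=-2.68123 |R|=0.85411 →hi
  mid=-3.10275 |R|=1.59407 →lo
  mid=-2.89199 |R|=1.17316 →lo
  mid=-2.78661 |R|=1.00199 →lo
  mid=-2.73392 |R|=0.92527 →hi
  mid=-2.76027 |R|=0.96292 →hi
  mid=-2.77344 |R|=0.98228 →hi
  mid=-2.78003 |R|=0.99209 →hi
  mid=-2.78332 |R|=0.99703 →hi
  ...
  [-2.78538,-2.78517] ⇒ x*=-2.7853
Stable set (-2.7853, 0).

(-2.7853,0); λ=-9 ⇒ h* = 0.3095.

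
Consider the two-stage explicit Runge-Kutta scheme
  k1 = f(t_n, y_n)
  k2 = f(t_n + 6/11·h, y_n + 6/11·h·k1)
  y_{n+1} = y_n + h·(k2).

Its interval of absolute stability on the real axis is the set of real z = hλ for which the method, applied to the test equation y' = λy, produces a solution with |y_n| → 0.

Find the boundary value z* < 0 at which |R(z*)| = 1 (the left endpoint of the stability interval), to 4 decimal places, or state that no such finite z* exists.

On y'=λy, z=hλ:
  k1=λy_n ⇒ h·k1=z·y_n;  k2=λ(1+6/11z)y_n ⇒ h·k2=z(1+6/11z)y_n
  y_{n+1}/y_n = 1 + z(1+6/11z) = 1 + z + 6/11z²
  Hence R(z) = 1 + z + 6/11z².

Need |R(x)|<1, x<0.
x=-0.56: |R|=0.6111
R=1: x+6/11x²=0 ⇒ x=−11/6=-1.8333; min R=1−1/(4·6/11)=0.5417>−1
Confirm numerically:
  x=-1.681: |R|=0.86032 <1
  x=-1.246: |R|=0.60083 <1
  x=-1.187: |R|=0.58153 <1
  x=-2.237: |R|=1.49255 >1
  x=-1.879: |R|=1.04680 >1
So |R|<1 on (-1.8333, 0).

left endpoint -1.8333.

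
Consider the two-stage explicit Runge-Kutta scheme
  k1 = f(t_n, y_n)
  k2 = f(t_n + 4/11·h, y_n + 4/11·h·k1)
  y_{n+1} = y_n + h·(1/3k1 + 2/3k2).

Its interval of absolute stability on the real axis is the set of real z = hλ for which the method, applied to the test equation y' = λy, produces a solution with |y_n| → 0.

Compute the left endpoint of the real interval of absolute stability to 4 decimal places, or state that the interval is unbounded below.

z* = -4.1250.

Test eqn y'=λy, z=hλ:
  k1=λy_n ⇒ h·k1=z·y_n;  k2=λ(1+4/11z)y_n ⇒ h·k2=z(1+4/11z)y_n
  y_{n+1}/y_n = 1 + 1/3z + 2/3z(1+4/11z) = 1 + z + 8/33z²
  ⇒ R(z) = 1 + z + 8/33z².

Need |R(x)|<1, x<0.
x=-0.45: |R|=0.5991
R=1: x+8/33x²=0 ⇒ x=−33/8=-4.1250; min R=1−1/(4·8/33)=-0.0312>−1
Confirm numerically:
  x=-3.337: |R|=0.36253 <1
  x=-2.095: |R|=0.03099 <1
  x=-1.717: |R|=0.00231 <1
  x=-4.644: |R|=1.58430 >1
  x=-4.536: |R|=1.45195 >1
  x=-4.342: |R|=1.22842 >1
Stable set (-4.1250, 0).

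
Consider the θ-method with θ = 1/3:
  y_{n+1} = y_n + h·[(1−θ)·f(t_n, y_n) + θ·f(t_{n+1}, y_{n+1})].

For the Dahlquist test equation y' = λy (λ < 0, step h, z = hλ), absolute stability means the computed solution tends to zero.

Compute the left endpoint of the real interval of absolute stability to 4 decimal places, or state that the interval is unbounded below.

z* = -6.0000.

Set f=λy, z=hλ:
  y_{n+1} = y_n + z·[2/3·y_n + 1/3·y_{n+1}] ⇒ (1 − 1/3z)y_{n+1} = (1 + 2/3z)y_n
  R(z) = (1 + 2/3z)/(1 − 1/3z).

Solve |R(x)|<1 on ℝ⁻.
x=-0.35: |R|=0.6866
R=−1: 1+2/3x = −1+1/3x ⇒ -1/3x=2 ⇒ x=2/(-1/3)=-6.0000
Confirm numerically:
  x=-4.621: |R|=0.81905 <1
  x=-3.213: |R|=0.55142 <1
  x=-2.974: |R|=0.49347 <1
  x=-6.523: |R|=1.05492 >1
  x=-6.345: |R|=1.03692 >1
Interval (-6.0000, 0).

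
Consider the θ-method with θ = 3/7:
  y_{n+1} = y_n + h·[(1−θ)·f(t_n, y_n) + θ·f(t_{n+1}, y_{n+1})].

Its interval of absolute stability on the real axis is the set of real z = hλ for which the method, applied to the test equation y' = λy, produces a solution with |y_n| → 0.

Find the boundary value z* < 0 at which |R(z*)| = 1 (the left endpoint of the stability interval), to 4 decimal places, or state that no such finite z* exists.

On y'=λy, z=hλ:
  y_{n+1} = y_n + z·[4/7·y_n + 3/7·y_{n+1}] ⇒ (1 − 3/7z)y_{n+1} = (1 + 4/7z)y_n
  R(z) = (1 + 4/7z)/(1 − 3/7z).

Find x<0 with |R(x)|<1.
x=-1.57: |R|=0.0615
R=−1: 1+4/7x = −1+3/7x ⇒ -1/7x=2 ⇒ x=2/(-1/7)=-14.0000
Confirm numerically:
  x=-13.465: |R|=0.98871 <1
  x=-12.554: |R|=0.96762 <1
  x=-7.258: |R|=0.76569 <1
  x=-5.719: |R|=0.65720 <1
  x=-14.393: |R|=1.00783 >1
  x=-14.074: |R|=1.00150 >1
Interval (-14.0000, 0).

z* = -14.0000.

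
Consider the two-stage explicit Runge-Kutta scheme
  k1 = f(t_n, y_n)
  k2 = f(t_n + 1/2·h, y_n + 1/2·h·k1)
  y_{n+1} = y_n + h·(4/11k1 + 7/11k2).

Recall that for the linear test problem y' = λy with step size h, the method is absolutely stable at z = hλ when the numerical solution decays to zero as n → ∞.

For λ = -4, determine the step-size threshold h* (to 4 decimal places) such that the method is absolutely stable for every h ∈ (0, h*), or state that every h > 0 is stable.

With y'=λy (z=hλ):
  k1=λy_n ⇒ h·k1=z·y_n;  k2=λ(1+1/2z)y_n ⇒ h·k2=z(1+1/2z)y_n
  y_{n+1}/y_n = 1 + 4/11z + 7/11z(1+1/2z) = 1 + z + 7/22z²
  R(z) = 1 + z + 7/22z².

Need |R(x)|<1, x<0.
x=-0.94: |R|=0.3411
R=1: x+7/22x²=0 ⇒ x=−22/7=-3.1429; min R=1−1/(4·7/22)=0.2143>−1
Confirm numerically:
  x=-2.687: |R|=0.61026 <1
  x=-2.494: |R|=0.48510 <1
  x=-2.168: |R|=0.32753 <1
  x=-2.065: |R|=0.29180 <1
  x=-3.734: |R|=1.70233 >1
  x=-3.378: |R|=1.25274 >1
  x=-3.168: |R|=1.02534 >1
Stable set (-3.1429, 0).

(-3.1429,0); λ=-4 ⇒ h* = (22/7)/4 = 0.7857.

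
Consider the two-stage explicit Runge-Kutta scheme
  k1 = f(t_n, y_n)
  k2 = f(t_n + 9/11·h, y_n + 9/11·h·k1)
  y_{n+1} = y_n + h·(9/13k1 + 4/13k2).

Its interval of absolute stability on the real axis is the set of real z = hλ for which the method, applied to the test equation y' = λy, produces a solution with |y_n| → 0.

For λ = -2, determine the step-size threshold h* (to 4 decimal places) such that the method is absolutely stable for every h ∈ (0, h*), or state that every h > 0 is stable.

With y'=λy (z=hλ):
  k1=λy_n ⇒ h·k1=z·y_n;  k2=λ(1+9/11z)y_n ⇒ h·k2=z(1+9/11z)y_n
  y_{n+1}/y_n = 1 + 9/13z + 4/13z(1+9/11z) = 1 + z + 36/143z²
  so R(z) = 1 + z + 36/143z².

Need |R(x)|<1, x<0.
x=-1.26: |R|=0.1397
R=1: x+36/143x²=0 ⇒ x=−143/36=-3.9722; min R=1−1/(4·36/143)=0.0069>−1
Confirm numerically:
  x=-2.698: |R|=0.13453 <1
  x=-2.195: |R|=0.01793 <1
  x=-1.658: |R|=0.03405 <1
  x=-4.440: |R|=1.52286 >1
  x=-4.264: |R|=1.31321 >1
Interval (-3.9722, 0).

(-3.9722,0); λ=-2 ⇒ h* = (143/36)/2 = 1.9861.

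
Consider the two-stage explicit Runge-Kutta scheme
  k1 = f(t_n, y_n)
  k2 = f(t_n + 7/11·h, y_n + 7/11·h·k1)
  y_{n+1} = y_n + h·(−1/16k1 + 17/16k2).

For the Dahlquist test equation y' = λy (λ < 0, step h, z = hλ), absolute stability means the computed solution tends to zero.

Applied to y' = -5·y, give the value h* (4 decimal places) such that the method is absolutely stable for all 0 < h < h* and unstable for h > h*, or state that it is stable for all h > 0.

Test eqn y'=λy, z=hλ:
  k1=λy_n ⇒ h·k1=z·y_n;  k2=λ(1+7/11z)y_n ⇒ h·k2=z(1+7/11z)y_n
  y_{n+1}/y_n = 1 − 1/16z + 17/16z(1+7/11z) = 1 + z + 119/176z²
  ⇒ R(z) = 1 + z + 119/176z².

Solve |R(x)|<1 on ℝ⁻.
x=-1.65: |R|=1.1908
R=1: x+119/176x²=0 ⇒ x=−176/119=-1.4790; min R=1−1/(4·119/176)=0.6303>−1
Confirm numerically:
  x=-1.361: |R|=0.89142 <1
  x=-1.297: |R|=0.84040 <1
  x=-1.072: |R|=0.70501 <1
  x=-1.666: |R|=1.21065 >1
  x=-1.516: |R|=1.03793 >1
  x=-1.510: |R|=1.03166 >1
Interval (-1.4790, 0).

(-1.4790,0); λ=-5 ⇒ h* = (176/119)/5 = 0.2958.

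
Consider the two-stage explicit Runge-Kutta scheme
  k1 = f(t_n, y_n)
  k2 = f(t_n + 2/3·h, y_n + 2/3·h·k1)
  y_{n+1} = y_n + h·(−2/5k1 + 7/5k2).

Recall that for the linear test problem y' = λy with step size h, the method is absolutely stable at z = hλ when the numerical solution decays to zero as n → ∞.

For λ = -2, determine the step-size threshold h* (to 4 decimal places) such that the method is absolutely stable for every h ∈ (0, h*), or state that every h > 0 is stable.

Test eqn y'=λy, z=hλ:
  k1=λy_n ⇒ h·k1=z·y_n;  k2=λ(1+2/3z)y_n ⇒ h·k2=z(1+2/3z)y_n
  y_{n+1}/y_n = 1 − 2/5z + 7/5z(1+2/3z) = 1 + z + 14/15z²
  ⇒ R(z) = 1 + z + 14/15z².

Need |R(x)|<1, x<0.
x=-1.5: |R|=1.6000
R=1: x+14/15x²=0 ⇒ x=−15/14=-1.0714; min R=1−1/(4·14/15)=0.7321>−1
Confirm numerically:
  x=-0.775: |R|=0.78558 <1
  x=-0.697: |R|=0.75642 <1
  x=-0.612: |R|=0.73757 <1
  x=-0.592: |R|=0.73510 <1
  x=-1.623: |R|=1.83552 >1
  x=-1.599: |R|=1.78735 >1
  x=-1.588: |R|=1.76563 >1
Interval (-1.0714, 0).

(-1.0714,0); λ=-2 ⇒ h* = (15/14)/2 = 0.5357.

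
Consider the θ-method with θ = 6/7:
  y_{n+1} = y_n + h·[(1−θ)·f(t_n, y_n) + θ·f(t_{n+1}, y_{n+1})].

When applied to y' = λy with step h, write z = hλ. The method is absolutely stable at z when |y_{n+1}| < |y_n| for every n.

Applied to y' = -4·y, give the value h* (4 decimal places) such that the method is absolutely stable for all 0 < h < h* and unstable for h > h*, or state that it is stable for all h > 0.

On y'=λy, z=hλ:
  y_{n+1} = y_n + z·[1/7·y_n + 6/7·y_{n+1}] ⇒ (1 − 6/7z)y_{n+1} = (1 + 1/7z)y_n
  R(z) = (1 + 1/7z)/(1 − 6/7z).

Need |R(x)|<1, x<0.
x=-0.89: |R|=0.4951
x=-2: |R|=0.2632
x=-10: |R|=0.0448
x=-100: |R|=0.1532
θ=6/7≥1/2 ⇒ |1+1/7x|<|1−6/7x| ∀x<0 ⇒ stable on all of ℝ⁻.

unbounded; (−∞, 0). Any h>0 works for λ=-4.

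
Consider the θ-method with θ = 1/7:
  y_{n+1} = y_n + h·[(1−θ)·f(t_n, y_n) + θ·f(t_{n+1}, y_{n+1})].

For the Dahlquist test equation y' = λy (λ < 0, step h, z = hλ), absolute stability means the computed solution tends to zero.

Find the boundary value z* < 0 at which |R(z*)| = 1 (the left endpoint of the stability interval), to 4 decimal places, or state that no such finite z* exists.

On y'=λy, z=hλ:
  y_{n+1} = y_n + z·[6/7·y_n + 1/7·y_{n+1}] ⇒ (1 − 1/7z)y_{n+1} = (1 + 6/7z)y_n
  Hence R(z) = (1 + 6/7z)/(1 − 1/7z).

Solve |R(x)|<1 on ℝ⁻.
x=-0.94: |R|=0.1713
R=−1: 1+6/7x = −1+1/7x ⇒ -5/7x=2 ⇒ x=2/(-5/7)=-2.8000
Confirm numerically:
  x=-2.519: |R|=0.85240 <1
  x=-2.037: |R|=0.57785 <1
  x=-1.922: |R|=0.50796 <1
  x=-1.744: |R|=0.39616 <1
  x=-3.231: |R|=1.21063 >1
  x=-2.863: |R|=1.03194 >1
  x=-2.852: |R|=1.02639 >1
Interval (-2.8000, 0).

left endpoint -2.8000.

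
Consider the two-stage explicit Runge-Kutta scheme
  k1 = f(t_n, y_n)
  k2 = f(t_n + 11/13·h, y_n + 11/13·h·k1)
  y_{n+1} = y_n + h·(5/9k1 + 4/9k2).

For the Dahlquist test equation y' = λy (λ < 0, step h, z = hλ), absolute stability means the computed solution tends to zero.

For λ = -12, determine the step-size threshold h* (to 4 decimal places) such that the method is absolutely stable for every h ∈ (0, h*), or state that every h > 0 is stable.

(-2.6591,0); λ=-12 ⇒ h* = (117/44)/12 = 0.2216.

Set f=λy, z=hλ:
  k1=λy_n ⇒ h·k1=z·y_n;  k2=λ(1+11/13z)y_n ⇒ h·k2=z(1+11/13z)y_n
  y_{n+1}/y_n = 1 + 5/9z + 4/9z(1+11/13z) = 1 + z + 44/117z²
  so R(z) = 1 + z + 44/117z².

Solve |R(x)|<1 on ℝ⁻.
x=-1.18: |R|=0.3436
R=1: x+44/117x²=0 ⇒ x=−117/44=-2.6591; min R=1−1/(4·44/117)=0.3352>−1
Confirm numerically:
  x=-2.581: |R|=0.92420 <1
  x=-1.749: |R|=0.40139 <1
  x=-1.681: |R|=0.38168 <1
  x=-1.097: |R|=0.35556 <1
  x=-3.233: |R|=1.69778 >1
  x=-3.010: |R|=1.39722 >1
Interval (-2.6591, 0).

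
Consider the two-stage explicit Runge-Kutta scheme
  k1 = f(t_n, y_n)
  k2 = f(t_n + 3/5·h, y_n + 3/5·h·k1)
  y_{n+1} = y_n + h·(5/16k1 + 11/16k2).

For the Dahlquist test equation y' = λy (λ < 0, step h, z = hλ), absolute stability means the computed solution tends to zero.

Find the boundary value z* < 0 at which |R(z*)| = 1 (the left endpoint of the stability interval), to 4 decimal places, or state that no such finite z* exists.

z* = -2.4242.

Test eqn y'=λy, z=hλ:
  k1=λy_n ⇒ h·k1=z·y_n;  k2=λ(1+3/5z)y_n ⇒ h·k2=z(1+3/5z)y_n
  y_{n+1}/y_n = 1 + 5/16z + 11/16z(1+3/5z) = 1 + z + 33/80z²
  so R(z) = 1 + z + 33/80z².

Need |R(x)|<1, x<0.
x=-1.65: |R|=0.4730
R=1: x+33/80x²=0 ⇒ x=−80/33=-2.4242; min R=1−1/(4·33/80)=0.3939>−1
Confirm numerically:
  x=-1.970: |R|=0.63087 <1
  x=-1.909: |R|=0.59427 <1
  x=-1.796: |R|=0.53457 <1
  x=-1.666: |R|=0.47892 <1
  x=-2.816: |R|=1.45507 >1
  x=-2.611: |R|=1.20114 >1
So |R|<1 on (-2.4242, 0).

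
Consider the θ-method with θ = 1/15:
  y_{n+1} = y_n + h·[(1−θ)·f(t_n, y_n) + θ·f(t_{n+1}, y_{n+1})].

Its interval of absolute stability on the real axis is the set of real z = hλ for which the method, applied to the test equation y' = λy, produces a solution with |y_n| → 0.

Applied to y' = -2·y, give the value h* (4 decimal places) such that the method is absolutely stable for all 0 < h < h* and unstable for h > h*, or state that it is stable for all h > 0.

(-2.3077,0); λ=-2 ⇒ h* = (30/13)/2 = 1.1538.

Set f=λy, z=hλ:
  y_{n+1} = y_n + z·[14/15·y_n + 1/15·y_{n+1}] ⇒ (1 − 1/15z)y_{n+1} = (1 + 14/15z)y_n
  Hence R(z) = (1 + 14/15z)/(1 − 1/15z).

Find x<0 with |R(x)|<1.
x=-0.45: |R|=0.5631
R=−1: 1+14/15x = −1+1/15x ⇒ -13/15x=2 ⇒ x=2/(-13/15)=-2.3077
Confirm numerically:
  x=-2.242: |R|=0.95047 <1
  x=-1.508: |R|=0.37024 <1
  x=-1.029: |R|=0.03706 <1
  x=-0.928: |R|=0.12607 <1
  x=-2.768: |R|=1.33679 >1
  x=-2.535: |R|=1.16852 >1
  x=-2.505: |R|=1.14653 >1
Interval (-2.3077, 0).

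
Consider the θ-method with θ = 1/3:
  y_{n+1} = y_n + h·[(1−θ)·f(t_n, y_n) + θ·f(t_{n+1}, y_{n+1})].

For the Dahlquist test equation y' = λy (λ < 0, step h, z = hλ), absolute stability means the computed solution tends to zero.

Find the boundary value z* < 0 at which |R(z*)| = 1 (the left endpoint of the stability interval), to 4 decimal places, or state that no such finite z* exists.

z* = -6.0000.

Set f=λy, z=hλ:
  y_{n+1} = y_n + z·[2/3·y_n + 1/3·y_{n+1}] ⇒ (1 − 1/3z)y_{n+1} = (1 + 2/3z)y_n
  R(z) = (1 + 2/3z)/(1 − 1/3z).

Solve |R(x)|<1 on ℝ⁻.
x=-0.68: |R|=0.4457
R=−1: 1+2/3x = −1+1/3x ⇒ -1/3x=2 ⇒ x=2/(-1/3)=-6.0000
Confirm numerically:
  x=-5.357: |R|=0.92306 <1
  x=-5.346: |R|=0.92164 <1
  x=-5.189: |R|=0.90096 <1
  x=-2.400: |R|=0.33333 <1
  x=-6.562: |R|=1.05877 >1
  x=-6.127: |R|=1.01391 >1
  x=-6.024: |R|=1.00266 >1
Stable set (-6.0000, 0).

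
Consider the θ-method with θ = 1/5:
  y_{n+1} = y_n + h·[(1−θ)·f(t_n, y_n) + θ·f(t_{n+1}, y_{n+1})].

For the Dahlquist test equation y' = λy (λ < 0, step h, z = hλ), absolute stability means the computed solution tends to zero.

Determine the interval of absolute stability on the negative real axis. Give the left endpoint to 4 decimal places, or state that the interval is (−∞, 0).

With y'=λy (z=hλ):
  y_{n+1} = y_n + z·[4/5·y_n + 1/5·y_{n+1}] ⇒ (1 − 1/5z)y_{n+1} = (1 + 4/5z)y_n
  Hence R(z) = (1 + 4/5z)/(1 − 1/5z).

Find x<0 with |R(x)|<1.
x=-0.37: |R|=0.6555
R=−1: 1+4/5x = −1+1/5x ⇒ -3/5x=2 ⇒ x=2/(-3/5)=-3.3333
Confirm numerically:
  x=-3.172: |R|=0.94077 <1
  x=-1.973: |R|=0.41474 <1
  x=-1.843: |R|=0.34663 <1
  x=-3.880: |R|=1.18468 >1
  x=-3.876: |R|=1.18342 >1
  x=-3.713: |R|=1.13072 >1
Stable set (-3.3333, 0).

(-3.3333, 0).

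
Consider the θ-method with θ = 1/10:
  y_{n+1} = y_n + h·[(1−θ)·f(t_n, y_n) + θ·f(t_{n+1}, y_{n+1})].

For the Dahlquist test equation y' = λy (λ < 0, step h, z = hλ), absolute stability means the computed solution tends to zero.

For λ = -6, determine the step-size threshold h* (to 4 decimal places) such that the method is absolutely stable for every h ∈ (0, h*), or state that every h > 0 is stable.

(-2.5000,0); λ=-6 ⇒ h* = (5/2)/6 = 0.4167.

On y'=λy, z=hλ:
  y_{n+1} = y_n + z·[9/10·y_n + 1/10·y_{n+1}] ⇒ (1 − 1/10z)y_{n+1} = (1 + 9/10z)y_n
  so R(z) = (1 + 9/10z)/(1 − 1/10z).

Find x<0 with |R(x)|<1.
x=-0.99: |R|=0.0992
R=−1: 1+9/10x = −1+1/10x ⇒ -4/5x=2 ⇒ x=2/(-4/5)=-2.5000
Confirm numerically:
  x=-2.059: |R|=0.70744 <1
  x=-2.040: |R|=0.69435 <1
  x=-1.133: |R|=0.01770 <1
  x=-2.978: |R|=1.29465 >1
  x=-2.669: |R|=1.10672 >1
Interval (-2.5000, 0).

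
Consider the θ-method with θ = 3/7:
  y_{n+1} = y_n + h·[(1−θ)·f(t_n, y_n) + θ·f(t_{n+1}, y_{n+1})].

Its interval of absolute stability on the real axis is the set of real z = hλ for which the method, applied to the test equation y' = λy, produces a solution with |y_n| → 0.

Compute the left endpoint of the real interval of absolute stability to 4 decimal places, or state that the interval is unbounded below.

z* = -14.0000.

On y'=λy, z=hλ:
  y_{n+1} = y_n + z·[4/7·y_n + 3/7·y_{n+1}] ⇒ (1 − 3/7z)y_{n+1} = (1 + 4/7z)y_n
  Hence R(z) = (1 + 4/7z)/(1 − 3/7z).

Need |R(x)|<1, x<0.
x=-0.81: |R|=0.3987
R=−1: 1+4/7x = −1+3/7x ⇒ -1/7x=2 ⇒ x=2/(-1/7)=-14.0000
Confirm numerically:
  x=-13.159: |R|=0.98191 <1
  x=-12.998: |R|=0.97821 <1
  x=-11.469: |R|=0.93888 <1
  x=-6.872: |R|=0.74189 <1
  x=-14.452: |R|=1.00898 >1
  x=-14.181: |R|=1.00365 >1
So |R|<1 on (-14.0000, 0).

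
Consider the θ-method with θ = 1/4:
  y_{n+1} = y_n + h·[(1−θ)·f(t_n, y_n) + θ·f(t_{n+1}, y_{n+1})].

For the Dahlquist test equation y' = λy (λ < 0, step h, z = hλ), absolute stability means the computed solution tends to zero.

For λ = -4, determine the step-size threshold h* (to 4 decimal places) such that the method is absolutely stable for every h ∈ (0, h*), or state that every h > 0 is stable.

Set f=λy, z=hλ:
  y_{n+1} = y_n + z·[3/4·y_n + 1/4·y_{n+1}] ⇒ (1 − 1/4z)y_{n+1} = (1 + 3/4z)y_n
  ⇒ R(z) = (1 + 3/4z)/(1 − 1/4z).

Boundary: |R(x)|=1, x<0.
x=-1.28: |R|=0.0303
R=−1: 1+3/4x = −1+1/4x ⇒ -1/2x=2 ⇒ x=2/(-1/2)=-4.0000
Confirm numerically:
  x=-3.876: |R|=0.96851 <1
  x=-3.320: |R|=0.81421 <1
  x=-3.049: |R|=0.73017 <1
  x=-2.465: |R|=0.52514 <1
  x=-4.192: |R|=1.04688 >1
  x=-4.142: |R|=1.03488 >1
So |R|<1 on (-4.0000, 0).

(-4.0000,0); λ=-4 ⇒ h* = (4)/4 = 1.0000.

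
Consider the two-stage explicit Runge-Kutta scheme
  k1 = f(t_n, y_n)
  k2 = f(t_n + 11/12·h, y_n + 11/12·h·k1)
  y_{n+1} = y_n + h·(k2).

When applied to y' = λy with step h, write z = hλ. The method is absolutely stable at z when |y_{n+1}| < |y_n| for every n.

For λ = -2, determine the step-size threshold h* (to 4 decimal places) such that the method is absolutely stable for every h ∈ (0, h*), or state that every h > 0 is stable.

(-1.0909,0); λ=-2 ⇒ h* = (12/11)/2 = 0.5455.

With y'=λy (z=hλ):
  k1=λy_n ⇒ h·k1=z·y_n;  k2=λ(1+11/12z)y_n ⇒ h·k2=z(1+11/12z)y_n
  y_{n+1}/y_n = 1 + z(1+11/12z) = 1 + z + 11/12z²
  so R(z) = 1 + z + 11/12z².

Solve |R(x)|<1 on ℝ⁻.
x=-1: |R|=0.9167
R=1: x+11/12x²=0 ⇒ x=−12/11=-1.0909; min R=1−1/(4·11/12)=0.7273>−1
Confirm numerically:
  x=-0.872: |R|=0.82502 <1
  x=-0.750: |R|=0.76562 <1
  x=-0.527: |R|=0.72758 <1
  x=-1.486: |R|=1.53818 >1
  x=-1.421: |R|=1.42997 >1
Stable set (-1.0909, 0).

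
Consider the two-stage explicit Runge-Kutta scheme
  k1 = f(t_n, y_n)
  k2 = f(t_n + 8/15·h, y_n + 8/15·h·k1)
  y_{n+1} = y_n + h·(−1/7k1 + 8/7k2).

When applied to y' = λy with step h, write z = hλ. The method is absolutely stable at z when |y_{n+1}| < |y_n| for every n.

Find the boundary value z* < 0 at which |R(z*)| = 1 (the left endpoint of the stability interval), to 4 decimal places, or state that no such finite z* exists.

Test eqn y'=λy, z=hλ:
  k1=λy_n ⇒ h·k1=z·y_n;  k2=λ(1+8/15z)y_n ⇒ h·k2=z(1+8/15z)y_n
  y_{n+1}/y_n = 1 − 1/7z + 8/7z(1+8/15z) = 1 + z + 64/105z²
  ⇒ R(z) = 1 + z + 64/105z².

Need |R(x)|<1, x<0.
x=-0.71: |R|=0.5973
R=1: x+64/105x²=0 ⇒ x=−105/64=-1.6406; min R=1−1/(4·64/105)=0.5898>−1
Confirm numerically:
  x=-1.571: |R|=0.93333 <1
  x=-1.227: |R|=0.69066 <1
  x=-1.124: |R|=0.64606 <1
  x=-1.932: |R|=1.34312 >1
  x=-1.670: |R|=1.02990 >1
So |R|<1 on (-1.6406, 0).

left endpoint -1.6406.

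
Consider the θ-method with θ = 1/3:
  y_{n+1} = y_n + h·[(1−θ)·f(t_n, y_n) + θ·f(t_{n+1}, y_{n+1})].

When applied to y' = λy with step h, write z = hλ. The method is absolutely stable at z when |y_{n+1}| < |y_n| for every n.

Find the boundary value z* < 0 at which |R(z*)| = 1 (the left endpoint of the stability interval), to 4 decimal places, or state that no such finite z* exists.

z* = -6.0000.

Set f=λy, z=hλ:
  y_{n+1} = y_n + z·[2/3·y_n + 1/3·y_{n+1}] ⇒ (1 − 1/3z)y_{n+1} = (1 + 2/3z)y_n
  Hence R(z) = (1 + 2/3z)/(1 − 1/3z).

Boundary: |R(x)|=1, x<0.
x=-1.32: |R|=0.0833
R=−1: 1+2/3x = −1+1/3x ⇒ -1/3x=2 ⇒ x=2/(-1/3)=-6.0000
Confirm numerically:
  x=-5.052: |R|=0.88227 <1
  x=-4.523: |R|=0.80367 <1
  x=-4.036: |R|=0.72086 <1
  x=-2.793: |R|=0.44640 <1
  x=-6.436: |R|=1.04621 >1
  x=-6.093: |R|=1.01023 >1
So |R|<1 on (-6.0000, 0).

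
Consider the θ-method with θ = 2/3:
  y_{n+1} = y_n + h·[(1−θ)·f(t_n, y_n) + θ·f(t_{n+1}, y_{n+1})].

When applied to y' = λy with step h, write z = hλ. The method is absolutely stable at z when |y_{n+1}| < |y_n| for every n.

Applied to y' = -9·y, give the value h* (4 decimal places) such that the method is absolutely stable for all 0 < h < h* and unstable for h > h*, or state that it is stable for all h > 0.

With y'=λy (z=hλ):
  y_{n+1} = y_n + z·[1/3·y_n + 2/3·y_{n+1}] ⇒ (1 − 2/3z)y_{n+1} = (1 + 1/3z)y_n
  Hence R(z) = (1 + 1/3z)/(1 − 2/3z).

Solve |R(x)|<1 on ℝ⁻.
x=-0.61: |R|=0.5664
x=-2: |R|=0.1429
x=-10: |R|=0.3043
x=-100: |R|=0.4778
θ=2/3≥1/2 ⇒ |1+1/3x|<|1−2/3x| ∀x<0 ⇒ stable on all of ℝ⁻.

interval (−∞, 0). Any h>0 works for λ=-9.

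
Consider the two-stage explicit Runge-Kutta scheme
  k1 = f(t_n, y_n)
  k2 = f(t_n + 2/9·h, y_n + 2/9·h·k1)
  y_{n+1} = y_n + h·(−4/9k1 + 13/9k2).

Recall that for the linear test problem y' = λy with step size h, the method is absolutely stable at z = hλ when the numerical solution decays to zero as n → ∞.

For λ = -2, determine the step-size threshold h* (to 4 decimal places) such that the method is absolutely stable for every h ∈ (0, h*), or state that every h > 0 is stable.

Set f=λy, z=hλ:
  k1=λy_n ⇒ h·k1=z·y_n;  k2=λ(1+2/9z)y_n ⇒ h·k2=z(1+2/9z)y_n
  y_{n+1}/y_n = 1 − 4/9z + 13/9z(1+2/9z) = 1 + z + 26/81z²
  R(z) = 1 + z + 26/81z².

Find x<0 with |R(x)|<1.
x=-1.51: |R|=0.2219
R=1: x+26/81x²=0 ⇒ x=−81/26=-3.1154; min R=1−1/(4·26/81)=0.2212>−1
Confirm numerically:
  x=-2.988: |R|=0.87782 <1
  x=-2.190: |R|=0.34949 <1
  x=-1.969: |R|=0.27546 <1
  x=-1.963: |R|=0.27388 <1
  x=-3.479: |R|=1.40606 >1
  x=-3.207: |R|=1.09431 >1
  x=-3.180: |R|=1.06596 >1
Stable set (-3.1154, 0).

(-3.1154,0); λ=-2 ⇒ h* = (81/26)/2 = 1.5577.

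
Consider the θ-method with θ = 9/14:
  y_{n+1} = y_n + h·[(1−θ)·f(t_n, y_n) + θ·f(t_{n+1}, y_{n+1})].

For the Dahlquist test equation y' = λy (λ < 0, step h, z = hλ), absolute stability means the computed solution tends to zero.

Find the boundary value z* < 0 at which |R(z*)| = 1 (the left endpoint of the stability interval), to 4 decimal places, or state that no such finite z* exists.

unbounded; (−∞, 0).

With y'=λy (z=hλ):
  y_{n+1} = y_n + z·[5/14·y_n + 9/14·y_{n+1}] ⇒ (1 − 9/14z)y_{n+1} = (1 + 5/14z)y_n
  ⇒ R(z) = (1 + 5/14z)/(1 − 9/14z).

Find x<0 with |R(x)|<1.
x=-0.86: |R|=0.4462
x=-2: |R|=0.1250
x=-10: |R|=0.3462
x=-100: |R|=0.5317
θ=9/14≥1/2 ⇒ |1+5/14x|<|1−9/14x| ∀x<0 ⇒ unbounded interval.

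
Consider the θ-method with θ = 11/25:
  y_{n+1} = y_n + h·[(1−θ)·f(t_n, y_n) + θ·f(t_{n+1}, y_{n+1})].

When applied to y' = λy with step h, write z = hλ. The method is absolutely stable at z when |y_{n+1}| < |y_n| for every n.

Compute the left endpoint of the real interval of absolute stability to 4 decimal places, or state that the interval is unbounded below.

Test eqn y'=λy, z=hλ:
  y_{n+1} = y_n + z·[14/25·y_n + 11/25·y_{n+1}] ⇒ (1 − 11/25z)y_{n+1} = (1 + 14/25z)y_n
  so R(z) = (1 + 14/25z)/(1 − 11/25z).

Solve |R(x)|<1 on ℝ⁻.
x=-1.48: |R|=0.1037
R=−1: 1+14/25x = −1+11/25x ⇒ -3/25x=2 ⇒ x=2/(-3/25)=-16.6667
Confirm numerically:
  x=-15.235: |R|=0.97770 <1
  x=-10.763: |R|=0.87649 <1
  x=-10.635: |R|=0.87256 <1
  x=-9.470: |R|=0.83286 <1
  x=-17.067: |R|=1.00565 >1
  x=-16.908: |R|=1.00343 >1
  x=-16.712: |R|=1.00065 >1
Stable set (-16.6667, 0).

z* = -16.6667.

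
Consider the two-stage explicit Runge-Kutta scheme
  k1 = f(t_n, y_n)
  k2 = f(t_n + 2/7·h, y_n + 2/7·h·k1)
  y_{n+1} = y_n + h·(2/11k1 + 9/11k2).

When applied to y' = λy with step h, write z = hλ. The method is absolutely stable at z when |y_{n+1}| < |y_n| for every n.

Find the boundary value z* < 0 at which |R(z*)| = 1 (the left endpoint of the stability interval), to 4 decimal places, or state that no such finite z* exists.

z* = -4.2778.

On y'=λy, z=hλ:
  k1=λy_n ⇒ h·k1=z·y_n;  k2=λ(1+2/7z)y_n ⇒ h·k2=z(1+2/7z)y_n
  y_{n+1}/y_n = 1 + 2/11z + 9/11z(1+2/7z) = 1 + z + 18/77z²
  ⇒ R(z) = 1 + z + 18/77z².

Boundary: |R(x)|=1, x<0.
x=-0.94: |R|=0.2666
R=1: x+18/77x²=0 ⇒ x=−77/18=-4.2778; min R=1−1/(4·18/77)=-0.0694>−1
Confirm numerically:
  x=-3.860: |R|=0.62302 <1
  x=-3.361: |R|=0.27970 <1
  x=-2.582: |R|=0.02355 <1
  x=-2.544: |R|=0.03108 <1
  x=-4.849: |R|=1.64750 >1
  x=-4.380: |R|=1.10466 >1
  x=-4.322: |R|=1.04468 >1
Stable set (-4.2778, 0).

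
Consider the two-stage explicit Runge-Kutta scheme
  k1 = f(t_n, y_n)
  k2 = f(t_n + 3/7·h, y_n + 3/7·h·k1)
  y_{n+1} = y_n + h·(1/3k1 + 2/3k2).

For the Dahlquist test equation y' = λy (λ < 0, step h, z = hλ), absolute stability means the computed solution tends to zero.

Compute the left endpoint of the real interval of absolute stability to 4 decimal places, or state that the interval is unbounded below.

Set f=λy, z=hλ:
  k1=λy_n ⇒ h·k1=z·y_n;  k2=λ(1+3/7z)y_n ⇒ h·k2=z(1+3/7z)y_n
  y_{n+1}/y_n = 1 + 1/3z + 2/3z(1+3/7z) = 1 + z + 2/7z²
  Hence R(z) = 1 + z + 2/7z².

Find x<0 with |R(x)|<1.
x=-0.47: |R|=0.5931
R=1: x+2/7x²=0 ⇒ x=−7/2=-3.5000; min R=1−1/(4·2/7)=0.1250>−1
Confirm numerically:
  x=-2.998: |R|=0.57000 <1
  x=-2.451: |R|=0.26540 <1
  x=-1.665: |R|=0.12706 <1
  x=-3.982: |R|=1.54838 >1
  x=-3.940: |R|=1.49531 >1
Interval (-3.5000, 0).

z* = -3.5000.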